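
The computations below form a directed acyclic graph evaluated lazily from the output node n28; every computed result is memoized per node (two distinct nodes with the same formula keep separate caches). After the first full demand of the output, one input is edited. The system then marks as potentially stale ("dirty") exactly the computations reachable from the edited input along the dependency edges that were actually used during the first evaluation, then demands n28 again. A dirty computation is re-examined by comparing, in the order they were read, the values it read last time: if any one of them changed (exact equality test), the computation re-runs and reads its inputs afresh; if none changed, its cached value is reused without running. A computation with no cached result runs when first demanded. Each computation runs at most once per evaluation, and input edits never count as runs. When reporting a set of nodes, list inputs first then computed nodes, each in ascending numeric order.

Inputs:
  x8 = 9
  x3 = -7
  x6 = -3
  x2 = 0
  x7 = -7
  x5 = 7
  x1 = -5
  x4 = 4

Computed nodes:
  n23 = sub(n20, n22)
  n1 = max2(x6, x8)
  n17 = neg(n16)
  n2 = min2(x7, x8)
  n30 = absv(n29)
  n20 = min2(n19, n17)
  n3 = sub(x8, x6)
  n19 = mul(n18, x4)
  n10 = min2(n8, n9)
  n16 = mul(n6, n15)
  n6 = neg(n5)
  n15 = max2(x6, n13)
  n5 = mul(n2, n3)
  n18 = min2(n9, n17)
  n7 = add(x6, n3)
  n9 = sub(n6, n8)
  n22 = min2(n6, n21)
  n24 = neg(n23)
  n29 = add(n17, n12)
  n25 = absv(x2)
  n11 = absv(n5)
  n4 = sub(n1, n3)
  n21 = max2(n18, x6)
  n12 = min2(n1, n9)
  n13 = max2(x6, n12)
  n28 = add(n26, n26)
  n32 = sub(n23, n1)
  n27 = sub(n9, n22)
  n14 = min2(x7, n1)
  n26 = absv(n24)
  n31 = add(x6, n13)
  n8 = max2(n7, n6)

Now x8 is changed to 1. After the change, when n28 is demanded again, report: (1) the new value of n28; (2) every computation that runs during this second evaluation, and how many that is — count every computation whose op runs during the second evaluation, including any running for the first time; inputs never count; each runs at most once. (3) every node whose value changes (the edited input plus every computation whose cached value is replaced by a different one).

First demand of the output computes:
  n1 = max2(-3, 9) = 9
  n2 = min2(-7, 9) = -7
  n3 = sub(9, -3) = 12
  n5 = mul(-7, 12) = -84
  n6 = neg(-84) = 84
  n7 = add(-3, 12) = 9
  n8 = max2(9, 84) = 84
  n9 = sub(84, 84) = 0
  n12 = min2(9, 0) = 0
  n13 = max2(-3, 0) = 0
  n15 = max2(-3, 0) = 0
  n16 = mul(84, 0) = 0
  n17 = neg(0) = 0
  n18 = min2(0, 0) = 0
  n19 = mul(0, 4) = 0
  n20 = min2(0, 0) = 0
  n21 = max2(0, -3) = 0
  n22 = min2(84, 0) = 0
  n23 = sub(0, 0) = 0
  n24 = neg(0) = 0
  n26 = absv(0) = 0
  n28 = add(0, 0) = 0

After the edit, cleaning proceeds:
  n1: a read changed (x8 9->1) — executes, giving 1.
  n2: a read changed (x8 9->1) — executes, giving -7 — identical to its old value.
  n3: a read changed (x8 9->1) — executes, giving 4.
  n5: a read changed (n3 12->4) — executes, giving -28.
  n6: a read changed (n5 -84->-28) — executes, giving 28.
  n7: a read changed (n3 12->4) — executes, giving 1.
  n8: a read changed (n7 9->1; n6 84->28) — executes, giving 28.
  n9: a read changed (n6 84->28; n8 84->28) — executes, giving 0 — identical to its old value.
  n12: a read changed (n1 9->1) — executes, giving 0 — identical to its old value.
  n13: dirty, but its reads are unchanged (x6 unchanged, n12 unchanged); cached 0 stands.
  n15: dirty, but its reads are unchanged (x6 unchanged, n13 unchanged); cached 0 stands.
  n16: a read changed (n6 84->28) — executes, giving 0 — identical to its old value.
  n17: dirty, but its reads are unchanged (n16 unchanged); cached 0 stands.
  n18: dirty, but its reads are unchanged (n9 unchanged, n17 unchanged); cached 0 stands.
  n19: dirty, but its reads are unchanged (n18 unchanged, x4 unchanged); cached 0 stands.
  n20: dirty, but its reads are unchanged (n19 unchanged, n17 unchanged); cached 0 stands.
  n21: dirty, but its reads are unchanged (n18 unchanged, x6 unchanged); cached 0 stands.
  n22: a read changed (n6 84->28) — executes, giving 0 — identical to its old value.
  n23: dirty, but its reads are unchanged (n20 unchanged, n22 unchanged); cached 0 stands.
  n24: dirty, but its reads are unchanged (n23 unchanged); cached 0 stands.
  n26: dirty, but its reads are unchanged (n24 unchanged); cached 0 stands.
  n28: dirty, but its reads are unchanged (n26 unchanged, n26 unchanged); cached 0 stands.

Note where the cutoff bites: n13 is checked, finds nothing changed, and keeps its cache.

Demanding n28 again yields 0.
11 computations run: n1, n2, n3, n5, n6, n7, n8, n9, n12, n16, n22.
The nodes whose values change: x8, n1, n3, n5, n6, n7, n8.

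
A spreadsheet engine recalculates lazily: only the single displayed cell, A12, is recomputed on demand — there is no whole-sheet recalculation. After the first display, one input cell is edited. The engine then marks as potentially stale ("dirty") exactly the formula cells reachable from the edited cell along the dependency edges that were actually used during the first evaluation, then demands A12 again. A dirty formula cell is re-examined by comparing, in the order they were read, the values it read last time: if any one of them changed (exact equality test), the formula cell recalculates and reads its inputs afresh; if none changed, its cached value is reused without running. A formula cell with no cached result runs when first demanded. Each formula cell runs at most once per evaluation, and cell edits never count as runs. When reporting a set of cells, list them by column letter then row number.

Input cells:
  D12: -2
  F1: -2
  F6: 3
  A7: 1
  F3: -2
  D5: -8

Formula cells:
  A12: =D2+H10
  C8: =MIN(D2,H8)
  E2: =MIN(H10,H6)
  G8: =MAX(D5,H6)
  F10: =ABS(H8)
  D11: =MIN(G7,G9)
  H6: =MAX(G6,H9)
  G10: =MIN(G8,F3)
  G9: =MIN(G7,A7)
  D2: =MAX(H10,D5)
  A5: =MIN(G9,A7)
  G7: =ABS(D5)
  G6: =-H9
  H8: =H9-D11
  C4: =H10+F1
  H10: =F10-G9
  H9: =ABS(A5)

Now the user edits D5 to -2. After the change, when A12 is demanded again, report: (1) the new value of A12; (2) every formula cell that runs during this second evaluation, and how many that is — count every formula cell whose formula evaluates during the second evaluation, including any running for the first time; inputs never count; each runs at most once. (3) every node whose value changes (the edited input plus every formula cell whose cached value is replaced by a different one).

First evaluation (everything demanded from the output):
  G7 = ABS(-8) = 8
  G9 = MIN(8, 1) = 1
  A5 = MIN(1, 1) = 1
  D11 = MIN(8, 1) = 1
  H9 = ABS(1) = 1
  H8 = 1 - 1 = 0
  F10 = ABS(0) = 0
  H10 = 0 - 1 = -1
  D2 = MAX(-1, -8) = -1
  A12 = -1 + -1 = -2

Propagation after the edit:
  G7: runs — D5 -8->-2; result 2.
  G9: runs — G7 8->2; result 1 (same value as before).
  A5: checked — values it read are unchanged (G9 unchanged, A7 unchanged); reused cached 1 without running.
  D11: runs — G7 8->2; result 1 (same value as before).
  H9: checked — values it read are unchanged (A5 unchanged); reused cached 1 without running.
  H8: checked — values it read are unchanged (H9 unchanged, D11 unchanged); reused cached 0 without running.
  F10: checked — values it read are unchanged (H8 unchanged); reused cached 0 without running.
  H10: checked — values it read are unchanged (F10 unchanged, G9 unchanged); reused cached -1 without running.
  D2: runs — D5 -8->-2; result -1 (same value as before).
  A12: checked — values it read are unchanged (D2 unchanged, H10 unchanged); reused cached -2 without running.

Key observation: the cutoff stops propagation at A5 — its inputs' values are unchanged, so it reuses its cache.

New value of A12: -2.
Formula cells that run: D2, D11, G7, G9 — 4 in total.
Values that change: D5, G7.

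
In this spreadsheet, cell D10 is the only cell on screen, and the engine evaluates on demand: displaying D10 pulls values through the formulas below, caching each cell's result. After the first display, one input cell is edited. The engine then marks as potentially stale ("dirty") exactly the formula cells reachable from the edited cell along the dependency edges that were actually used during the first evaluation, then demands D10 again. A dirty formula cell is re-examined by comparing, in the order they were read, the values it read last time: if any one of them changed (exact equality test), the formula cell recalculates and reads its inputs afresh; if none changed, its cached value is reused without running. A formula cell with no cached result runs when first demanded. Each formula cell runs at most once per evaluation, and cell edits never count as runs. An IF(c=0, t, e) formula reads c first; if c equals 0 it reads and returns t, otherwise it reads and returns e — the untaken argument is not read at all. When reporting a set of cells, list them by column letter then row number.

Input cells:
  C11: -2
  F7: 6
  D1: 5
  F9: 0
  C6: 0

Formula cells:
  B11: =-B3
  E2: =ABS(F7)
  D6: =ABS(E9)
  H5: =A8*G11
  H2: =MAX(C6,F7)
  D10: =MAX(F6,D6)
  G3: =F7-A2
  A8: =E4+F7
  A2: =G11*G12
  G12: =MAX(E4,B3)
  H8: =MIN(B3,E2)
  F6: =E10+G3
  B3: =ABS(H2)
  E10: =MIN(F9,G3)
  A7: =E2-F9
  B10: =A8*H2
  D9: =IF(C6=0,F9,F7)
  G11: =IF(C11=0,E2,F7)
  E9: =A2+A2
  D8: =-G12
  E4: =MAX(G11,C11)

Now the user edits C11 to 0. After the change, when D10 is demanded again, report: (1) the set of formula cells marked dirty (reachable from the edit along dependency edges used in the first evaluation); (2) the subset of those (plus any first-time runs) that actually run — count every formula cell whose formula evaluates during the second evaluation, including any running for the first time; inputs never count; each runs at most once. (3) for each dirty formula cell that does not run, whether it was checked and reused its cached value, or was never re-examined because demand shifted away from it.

Dirty set: A2, D6, D10, E4, E9, E10, F6, G3, G11, G12.
Run set: E2, E4, G11 (3 run).
Re-examined without running (cache reused): A2, D6, D10, E9, E10, F6, G3, G12.
The important point: the flipped condition pulls in fresh nodes; E2 runs for the first time.

Initial pass — values computed on the first demand:
  G11 = IF(C11=0: C11=-2 -> else branch F7) = 6
  E4 = MAX(6, -2) = 6
  H2 = MAX(0, 6) = 6
  B3 = ABS(6) = 6
  G12 = MAX(6, 6) = 6
  A2 = 6 * 6 = 36
  E9 = 36 + 36 = 72
  D6 = ABS(72) = 72
  G3 = 6 - 36 = -30
  E10 = MIN(0, -30) = -30
  F6 = -30 + -30 = -60
  D10 = MAX(-60, 72) = 72

Second demand — change propagation:
  E2: newly demanded (no cache) — executes and yields 6.
  G11: re-runs because C11 -2->0; new result 6 (unchanged).
  E4: re-runs because C11 -2->0; new result 6 (unchanged).
  G12: re-examined; everything it read last time is the same (E4 unchanged, B3 unchanged) — cache 6 kept, no run.
  A2: re-examined; everything it read last time is the same (G11 unchanged, G12 unchanged) — cache 36 kept, no run.
  E9: re-examined; everything it read last time is the same (A2 unchanged, A2 unchanged) — cache 72 kept, no run.
  D6: re-examined; everything it read last time is the same (E9 unchanged) — cache 72 kept, no run.
  G3: re-examined; everything it read last time is the same (F7 unchanged, A2 unchanged) — cache -30 kept, no run.
  E10: re-examined; everything it read last time is the same (F9 unchanged, G3 unchanged) — cache -30 kept, no run.
  F6: re-examined; everything it read last time is the same (E10 unchanged, G3 unchanged) — cache -60 kept, no run.
  D10: re-examined; everything it read last time is the same (F6 unchanged, D6 unchanged) — cache 72 kept, no run.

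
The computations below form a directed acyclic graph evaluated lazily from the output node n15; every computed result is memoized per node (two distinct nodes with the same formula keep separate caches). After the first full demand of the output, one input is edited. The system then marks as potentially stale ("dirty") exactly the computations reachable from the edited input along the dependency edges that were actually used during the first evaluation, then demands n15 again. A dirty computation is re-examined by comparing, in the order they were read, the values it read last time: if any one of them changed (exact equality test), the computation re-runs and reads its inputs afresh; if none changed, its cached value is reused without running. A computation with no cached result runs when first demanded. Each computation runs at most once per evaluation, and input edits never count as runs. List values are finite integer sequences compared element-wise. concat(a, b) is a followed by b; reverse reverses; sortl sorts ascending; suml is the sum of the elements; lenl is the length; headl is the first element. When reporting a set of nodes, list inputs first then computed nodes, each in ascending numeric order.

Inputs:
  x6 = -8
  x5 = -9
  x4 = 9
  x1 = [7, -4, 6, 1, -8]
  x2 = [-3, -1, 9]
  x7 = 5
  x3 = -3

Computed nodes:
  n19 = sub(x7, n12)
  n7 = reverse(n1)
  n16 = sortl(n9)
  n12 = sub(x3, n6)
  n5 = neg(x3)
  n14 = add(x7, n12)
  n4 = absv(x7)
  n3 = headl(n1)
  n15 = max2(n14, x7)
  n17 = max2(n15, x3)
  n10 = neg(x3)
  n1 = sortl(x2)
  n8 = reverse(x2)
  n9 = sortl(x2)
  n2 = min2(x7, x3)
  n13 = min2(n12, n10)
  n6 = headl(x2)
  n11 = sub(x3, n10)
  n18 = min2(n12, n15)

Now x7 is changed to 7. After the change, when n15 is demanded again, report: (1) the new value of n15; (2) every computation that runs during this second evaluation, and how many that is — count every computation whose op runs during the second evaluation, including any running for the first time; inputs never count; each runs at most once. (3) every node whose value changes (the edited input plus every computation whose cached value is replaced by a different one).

First demand of the output computes:
  n6 = headl([-3, -1, 9]) = -3
  n12 = sub(-3, -3) = 0
  n14 = add(5, 0) = 5
  n15 = max2(5, 5) = 5

After the edit, cleaning proceeds:
  n14: a read changed (x7 5->7) — executes, giving 7.
  n15: a read changed (n14 5->7; x7 5->7) — executes, giving 7.

Demanding n15 again yields 7.
2 computations run: n14, n15.
The nodes whose values change: x7, n14, n15.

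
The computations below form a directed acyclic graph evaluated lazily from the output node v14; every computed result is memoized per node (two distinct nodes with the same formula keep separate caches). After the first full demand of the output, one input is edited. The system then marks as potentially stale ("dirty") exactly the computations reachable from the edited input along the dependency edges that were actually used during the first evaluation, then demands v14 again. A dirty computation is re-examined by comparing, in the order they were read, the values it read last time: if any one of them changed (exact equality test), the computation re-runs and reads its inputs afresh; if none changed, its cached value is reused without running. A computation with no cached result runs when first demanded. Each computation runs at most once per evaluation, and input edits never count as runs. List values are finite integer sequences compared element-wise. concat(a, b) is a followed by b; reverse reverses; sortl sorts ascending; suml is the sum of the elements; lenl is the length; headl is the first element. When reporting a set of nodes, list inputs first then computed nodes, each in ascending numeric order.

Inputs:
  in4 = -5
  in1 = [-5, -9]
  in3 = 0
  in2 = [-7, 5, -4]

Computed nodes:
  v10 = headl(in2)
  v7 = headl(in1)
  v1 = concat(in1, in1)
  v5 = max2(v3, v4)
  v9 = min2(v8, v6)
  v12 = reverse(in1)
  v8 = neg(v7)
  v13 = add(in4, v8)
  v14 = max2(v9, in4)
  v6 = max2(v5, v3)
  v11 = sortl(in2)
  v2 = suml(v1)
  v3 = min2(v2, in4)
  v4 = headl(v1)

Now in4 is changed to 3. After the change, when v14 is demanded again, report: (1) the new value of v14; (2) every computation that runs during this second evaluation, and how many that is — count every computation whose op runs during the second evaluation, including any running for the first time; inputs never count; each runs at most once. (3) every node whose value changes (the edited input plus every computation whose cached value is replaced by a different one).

First demand of the output computes:
  v1 = concat([-5, -9], [-5, -9]) = [-5, -9, -5, -9]
  v2 = suml([-5, -9, -5, -9]) = -28
  v3 = min2(-28, -5) = -28
  v4 = headl([-5, -9, -5, -9]) = -5
  v5 = max2(-28, -5) = -5
  v6 = max2(-5, -28) = -5
  v7 = headl([-5, -9]) = -5
  v8 = neg(-5) = 5
  v9 = min2(5, -5) = -5
  v14 = max2(-5, -5) = -5

After the edit, cleaning proceeds:
  v3: a read changed (in4 -5->3) — executes, giving -28 — identical to its old value.
  v5: dirty, but its reads are unchanged (v3 unchanged, v4 unchanged); cached -5 stands.
  v6: dirty, but its reads are unchanged (v5 unchanged, v3 unchanged); cached -5 stands.
  v9: dirty, but its reads are unchanged (v8 unchanged, v6 unchanged); cached -5 stands.
  v14: a read changed (in4 -5->3) — executes, giving 3.

Note where the cutoff bites: v5 is checked, finds nothing changed, and keeps its cache.

Demanding v14 again yields 3.
2 computations run: v3, v14.
The nodes whose values change: in4, v14.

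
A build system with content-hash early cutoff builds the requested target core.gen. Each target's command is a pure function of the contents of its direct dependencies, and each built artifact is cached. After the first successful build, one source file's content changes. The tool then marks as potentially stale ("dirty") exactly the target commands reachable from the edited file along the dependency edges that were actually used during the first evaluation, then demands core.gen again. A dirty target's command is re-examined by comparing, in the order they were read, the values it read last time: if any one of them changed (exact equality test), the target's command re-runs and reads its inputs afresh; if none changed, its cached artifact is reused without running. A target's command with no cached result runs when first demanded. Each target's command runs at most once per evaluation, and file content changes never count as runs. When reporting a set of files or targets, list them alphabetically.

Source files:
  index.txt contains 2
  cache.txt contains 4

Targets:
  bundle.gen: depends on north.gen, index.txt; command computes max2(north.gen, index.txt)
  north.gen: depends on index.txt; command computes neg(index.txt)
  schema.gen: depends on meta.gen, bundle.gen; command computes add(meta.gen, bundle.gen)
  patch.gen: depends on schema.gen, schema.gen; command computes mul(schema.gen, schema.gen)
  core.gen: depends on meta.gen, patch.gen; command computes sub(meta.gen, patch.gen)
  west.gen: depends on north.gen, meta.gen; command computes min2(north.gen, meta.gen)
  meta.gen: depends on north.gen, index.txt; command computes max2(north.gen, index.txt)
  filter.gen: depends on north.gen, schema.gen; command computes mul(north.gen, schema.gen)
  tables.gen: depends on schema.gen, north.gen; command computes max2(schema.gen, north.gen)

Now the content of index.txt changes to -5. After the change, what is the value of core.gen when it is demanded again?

New value of core.gen: -95.

First evaluation (everything demanded from the output):
  north.gen = neg(2) = -2
  bundle.gen = max2(-2, 2) = 2
  meta.gen = max2(-2, 2) = 2
  schema.gen = add(2, 2) = 4
  patch.gen = mul(4, 4) = 16
  core.gen = sub(2, 16) = -14

Propagation after the edit:
  north.gen: runs — index.txt 2->-5; result 5.
  bundle.gen: runs — north.gen -2->5; index.txt 2->-5; result 5.
  meta.gen: runs — north.gen -2->5; index.txt 2->-5; result 5.
  schema.gen: runs — meta.gen 2->5; bundle.gen 2->5; result 10.
  patch.gen: runs — schema.gen 4->10; schema.gen 4->10; result 100.
  core.gen: runs — meta.gen 2->5; patch.gen 16->100; result -95.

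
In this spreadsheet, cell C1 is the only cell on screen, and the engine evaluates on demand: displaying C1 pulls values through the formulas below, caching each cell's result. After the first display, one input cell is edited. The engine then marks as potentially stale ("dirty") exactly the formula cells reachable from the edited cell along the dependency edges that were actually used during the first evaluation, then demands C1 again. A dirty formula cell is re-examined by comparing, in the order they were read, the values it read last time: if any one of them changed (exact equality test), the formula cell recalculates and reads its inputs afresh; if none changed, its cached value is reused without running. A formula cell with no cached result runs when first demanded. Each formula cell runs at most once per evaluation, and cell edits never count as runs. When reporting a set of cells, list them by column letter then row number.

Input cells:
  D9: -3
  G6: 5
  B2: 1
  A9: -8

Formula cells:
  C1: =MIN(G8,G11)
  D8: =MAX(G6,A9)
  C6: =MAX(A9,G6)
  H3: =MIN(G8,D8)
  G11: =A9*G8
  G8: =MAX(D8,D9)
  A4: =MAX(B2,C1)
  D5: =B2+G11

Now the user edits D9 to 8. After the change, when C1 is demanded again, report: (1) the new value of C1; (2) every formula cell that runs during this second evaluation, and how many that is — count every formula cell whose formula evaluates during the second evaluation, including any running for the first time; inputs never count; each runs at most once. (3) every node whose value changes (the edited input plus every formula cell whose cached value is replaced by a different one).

Initial pass — values computed on the first demand:
  D8 = MAX(5, -8) = 5
  G8 = MAX(5, -3) = 5
  G11 = -8 * 5 = -40
  C1 = MIN(5, -40) = -40

Second demand — change propagation:
  G8: re-runs because D9 -3->8; new result 8.
  G11: re-runs because G8 5->8; new result -64.
  C1: re-runs because G8 5->8; G11 -40->-64; new result -64.

C1 now evaluates to -64.
Run set: C1, G8, G11 (3 run).
Changed values: C1, D9, G8, G11.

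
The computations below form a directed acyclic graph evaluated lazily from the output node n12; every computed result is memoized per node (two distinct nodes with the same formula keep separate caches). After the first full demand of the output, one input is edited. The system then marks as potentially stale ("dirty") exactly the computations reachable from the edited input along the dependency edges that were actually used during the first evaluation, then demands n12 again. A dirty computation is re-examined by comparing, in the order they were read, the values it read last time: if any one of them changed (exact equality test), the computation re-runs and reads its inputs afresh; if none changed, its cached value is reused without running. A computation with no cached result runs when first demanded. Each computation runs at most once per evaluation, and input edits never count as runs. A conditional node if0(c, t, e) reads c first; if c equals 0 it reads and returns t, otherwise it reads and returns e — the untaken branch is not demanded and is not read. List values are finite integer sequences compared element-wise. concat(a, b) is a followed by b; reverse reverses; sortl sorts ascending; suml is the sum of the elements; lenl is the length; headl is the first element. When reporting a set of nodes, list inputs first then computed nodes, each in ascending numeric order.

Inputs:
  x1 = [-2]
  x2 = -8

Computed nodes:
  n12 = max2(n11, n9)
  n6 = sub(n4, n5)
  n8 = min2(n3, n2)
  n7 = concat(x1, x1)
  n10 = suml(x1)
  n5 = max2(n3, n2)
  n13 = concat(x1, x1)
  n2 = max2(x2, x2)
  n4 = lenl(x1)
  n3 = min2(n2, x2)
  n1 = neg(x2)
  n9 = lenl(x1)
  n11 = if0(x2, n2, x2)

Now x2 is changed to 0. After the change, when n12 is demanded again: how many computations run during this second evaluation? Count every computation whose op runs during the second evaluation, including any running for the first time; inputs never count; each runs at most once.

First demand of the output computes:
  n9 = lenl([-2]) = 1
  n11 = if0(x2=-8 -> else branch x2) = -8
  n12 = max2(-8, 1) = 1

After the edit, cleaning proceeds:
  n2: had never run; runs now, result 0.
  n11: a read changed (x2 -8->0; x2 -8->0) — executes, giving 0.
  n12: a read changed (n11 -8->0) — executes, giving 1 — identical to its old value.

Note the branch switch — n2 had no cache and runs now for the first time.

3 computations run: n2, n11, n12.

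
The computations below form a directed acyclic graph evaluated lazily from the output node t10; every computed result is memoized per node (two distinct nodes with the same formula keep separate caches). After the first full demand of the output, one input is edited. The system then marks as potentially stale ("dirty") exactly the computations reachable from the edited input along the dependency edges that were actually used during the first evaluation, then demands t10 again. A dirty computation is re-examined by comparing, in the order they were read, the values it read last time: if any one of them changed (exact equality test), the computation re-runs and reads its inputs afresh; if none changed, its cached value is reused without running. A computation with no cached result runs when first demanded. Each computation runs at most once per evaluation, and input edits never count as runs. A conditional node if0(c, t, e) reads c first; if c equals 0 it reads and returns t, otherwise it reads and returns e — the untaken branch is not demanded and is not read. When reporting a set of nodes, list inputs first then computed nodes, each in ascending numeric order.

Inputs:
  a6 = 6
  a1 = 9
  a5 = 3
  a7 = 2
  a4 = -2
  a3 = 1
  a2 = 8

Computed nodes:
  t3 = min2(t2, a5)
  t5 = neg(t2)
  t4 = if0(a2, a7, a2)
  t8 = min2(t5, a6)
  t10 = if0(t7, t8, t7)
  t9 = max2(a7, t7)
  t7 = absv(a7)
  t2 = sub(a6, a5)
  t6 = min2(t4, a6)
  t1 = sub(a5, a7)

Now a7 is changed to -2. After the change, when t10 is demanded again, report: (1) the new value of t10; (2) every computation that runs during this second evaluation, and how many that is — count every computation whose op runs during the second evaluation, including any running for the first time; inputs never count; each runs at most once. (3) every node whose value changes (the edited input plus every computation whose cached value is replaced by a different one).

Demanding t10 again yields 2.
1 computations run: t7.
The nodes whose values change: a7.
Note the absorption at t7: it re-runs yet its value is the same, leaving the output's value untouched.

First demand of the output computes:
  t7 = absv(2) = 2
  t10 = if0(t7=2 -> else branch t7) = 2

After the edit, cleaning proceeds:
  t7: a read changed (a7 2->-2) — executes, giving 2 — identical to its old value.
  t10: dirty, but its reads are unchanged (t7 unchanged, t7 unchanged); cached 2 stands.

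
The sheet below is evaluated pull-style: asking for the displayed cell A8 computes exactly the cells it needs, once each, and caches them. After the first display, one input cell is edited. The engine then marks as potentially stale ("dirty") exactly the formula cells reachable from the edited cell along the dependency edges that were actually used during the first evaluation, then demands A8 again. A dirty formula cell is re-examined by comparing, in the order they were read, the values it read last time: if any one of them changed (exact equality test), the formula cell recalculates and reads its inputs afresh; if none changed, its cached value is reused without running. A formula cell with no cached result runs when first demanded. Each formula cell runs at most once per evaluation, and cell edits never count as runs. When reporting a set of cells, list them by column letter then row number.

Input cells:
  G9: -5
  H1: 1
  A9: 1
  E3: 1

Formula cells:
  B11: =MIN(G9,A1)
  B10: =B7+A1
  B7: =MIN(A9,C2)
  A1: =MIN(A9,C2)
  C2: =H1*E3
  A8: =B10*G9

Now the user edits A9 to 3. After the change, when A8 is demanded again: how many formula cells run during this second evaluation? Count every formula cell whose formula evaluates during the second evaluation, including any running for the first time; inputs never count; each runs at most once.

2 formula cells run: A1, B7.
Note where the cutoff bites: B10 is checked, finds nothing changed, and keeps its cache.

First demand of the output computes:
  C2 = 1 * 1 = 1
  A1 = MIN(1, 1) = 1
  B7 = MIN(1, 1) = 1
  B10 = 1 + 1 = 2
  A8 = 2 * -5 = -10

After the edit, cleaning proceeds:
  A1: a read changed (A9 1->3) — executes, giving 1 — identical to its old value.
  B7: a read changed (A9 1->3) — executes, giving 1 — identical to its old value.
  B10: dirty, but its reads are unchanged (B7 unchanged, A1 unchanged); cached 2 stands.
  A8: dirty, but its reads are unchanged (B10 unchanged, G9 unchanged); cached -10 stands.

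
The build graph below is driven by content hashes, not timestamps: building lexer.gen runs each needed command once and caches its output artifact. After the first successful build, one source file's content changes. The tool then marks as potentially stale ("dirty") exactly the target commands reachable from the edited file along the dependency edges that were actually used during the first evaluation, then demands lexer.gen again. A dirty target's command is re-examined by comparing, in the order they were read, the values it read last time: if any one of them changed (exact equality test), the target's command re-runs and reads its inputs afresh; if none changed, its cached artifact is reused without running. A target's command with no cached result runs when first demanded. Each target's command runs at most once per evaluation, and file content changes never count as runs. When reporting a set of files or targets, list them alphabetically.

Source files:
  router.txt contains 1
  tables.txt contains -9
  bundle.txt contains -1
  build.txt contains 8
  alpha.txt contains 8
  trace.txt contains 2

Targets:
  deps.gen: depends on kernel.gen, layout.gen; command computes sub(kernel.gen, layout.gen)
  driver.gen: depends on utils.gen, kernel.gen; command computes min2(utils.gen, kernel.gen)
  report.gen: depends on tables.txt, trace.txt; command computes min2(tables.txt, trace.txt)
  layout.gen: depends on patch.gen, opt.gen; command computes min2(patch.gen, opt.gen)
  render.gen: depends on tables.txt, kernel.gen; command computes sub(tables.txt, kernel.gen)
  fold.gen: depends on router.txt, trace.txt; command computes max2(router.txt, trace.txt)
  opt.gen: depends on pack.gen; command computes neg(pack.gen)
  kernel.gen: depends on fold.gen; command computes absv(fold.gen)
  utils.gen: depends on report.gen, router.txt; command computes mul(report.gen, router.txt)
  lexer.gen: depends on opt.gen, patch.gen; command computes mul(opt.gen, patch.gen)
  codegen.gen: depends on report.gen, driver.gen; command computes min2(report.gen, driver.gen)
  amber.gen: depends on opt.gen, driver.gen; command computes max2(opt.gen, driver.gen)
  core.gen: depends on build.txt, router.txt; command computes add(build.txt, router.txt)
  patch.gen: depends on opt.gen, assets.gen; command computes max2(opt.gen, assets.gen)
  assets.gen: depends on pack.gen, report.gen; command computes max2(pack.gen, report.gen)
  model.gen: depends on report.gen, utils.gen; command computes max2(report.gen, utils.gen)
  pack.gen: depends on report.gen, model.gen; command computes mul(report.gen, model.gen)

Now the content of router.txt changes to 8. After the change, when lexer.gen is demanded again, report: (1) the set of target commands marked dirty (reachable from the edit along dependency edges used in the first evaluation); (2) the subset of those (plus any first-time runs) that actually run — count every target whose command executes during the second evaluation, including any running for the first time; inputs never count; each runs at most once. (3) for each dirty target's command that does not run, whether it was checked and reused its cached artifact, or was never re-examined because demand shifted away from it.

Dirty set: assets.gen, lexer.gen, model.gen, opt.gen, pack.gen, patch.gen, utils.gen.
Run set: model.gen, utils.gen (2 run).
Re-examined without running (cache reused): assets.gen, lexer.gen, opt.gen, pack.gen, patch.gen.
The important point: model.gen recomputes to an identical value, and the output ends up unchanged.

Initial pass — values computed on the first demand:
  report.gen = min2(-9, 2) = -9
  utils.gen = mul(-9, 1) = -9
  model.gen = max2(-9, -9) = -9
  pack.gen = mul(-9, -9) = 81
  assets.gen = max2(81, -9) = 81
  opt.gen = neg(81) = -81
  patch.gen = max2(-81, 81) = 81
  lexer.gen = mul(-81, 81) = -6561

Second demand — change propagation:
  utils.gen: re-runs because router.txt 1->8; new result -72.
  model.gen: re-runs because utils.gen -9->-72; new result -9 (unchanged).
  pack.gen: re-examined; everything it read last time is the same (report.gen unchanged, model.gen unchanged) — cache 81 kept, no run.
  assets.gen: re-examined; everything it read last time is the same (pack.gen unchanged, report.gen unchanged) — cache 81 kept, no run.
  opt.gen: re-examined; everything it read last time is the same (pack.gen unchanged) — cache -81 kept, no run.
  patch.gen: re-examined; everything it read last time is the same (opt.gen unchanged, assets.gen unchanged) — cache 81 kept, no run.
  lexer.gen: re-examined; everything it read last time is the same (opt.gen unchanged, patch.gen unchanged) — cache -6561 kept, no run.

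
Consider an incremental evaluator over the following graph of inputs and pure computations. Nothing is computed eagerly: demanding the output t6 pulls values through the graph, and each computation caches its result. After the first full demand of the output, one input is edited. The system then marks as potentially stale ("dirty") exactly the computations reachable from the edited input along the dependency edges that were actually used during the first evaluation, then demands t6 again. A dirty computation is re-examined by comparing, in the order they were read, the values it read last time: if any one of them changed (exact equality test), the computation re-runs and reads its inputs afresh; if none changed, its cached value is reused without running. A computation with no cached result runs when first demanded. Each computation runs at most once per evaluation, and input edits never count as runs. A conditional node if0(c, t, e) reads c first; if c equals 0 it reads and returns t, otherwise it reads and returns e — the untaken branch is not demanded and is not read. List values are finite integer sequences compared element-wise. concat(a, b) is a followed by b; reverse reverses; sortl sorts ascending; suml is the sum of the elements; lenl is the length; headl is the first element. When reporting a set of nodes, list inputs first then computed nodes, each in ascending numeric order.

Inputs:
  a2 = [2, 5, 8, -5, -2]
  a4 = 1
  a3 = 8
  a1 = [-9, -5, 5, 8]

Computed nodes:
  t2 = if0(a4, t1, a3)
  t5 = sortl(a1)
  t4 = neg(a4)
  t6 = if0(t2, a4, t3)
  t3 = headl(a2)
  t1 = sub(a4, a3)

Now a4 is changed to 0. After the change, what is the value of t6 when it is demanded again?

t6 now evaluates to 2.
The important point: the flipped condition pulls in fresh nodes; t1 runs for the first time.

Initial pass — values computed on the first demand:
  t2 = if0(a4=1 -> else branch a3) = 8
  t3 = headl([2, 5, 8, -5, -2]) = 2
  t6 = if0(t2=8 -> else branch t3) = 2

Second demand — change propagation:
  t1: newly demanded (no cache) — executes and yields -8.
  t2: re-runs because a4 1->0; new result -8.
  t6: re-runs because t2 8->-8; new result 2 (unchanged).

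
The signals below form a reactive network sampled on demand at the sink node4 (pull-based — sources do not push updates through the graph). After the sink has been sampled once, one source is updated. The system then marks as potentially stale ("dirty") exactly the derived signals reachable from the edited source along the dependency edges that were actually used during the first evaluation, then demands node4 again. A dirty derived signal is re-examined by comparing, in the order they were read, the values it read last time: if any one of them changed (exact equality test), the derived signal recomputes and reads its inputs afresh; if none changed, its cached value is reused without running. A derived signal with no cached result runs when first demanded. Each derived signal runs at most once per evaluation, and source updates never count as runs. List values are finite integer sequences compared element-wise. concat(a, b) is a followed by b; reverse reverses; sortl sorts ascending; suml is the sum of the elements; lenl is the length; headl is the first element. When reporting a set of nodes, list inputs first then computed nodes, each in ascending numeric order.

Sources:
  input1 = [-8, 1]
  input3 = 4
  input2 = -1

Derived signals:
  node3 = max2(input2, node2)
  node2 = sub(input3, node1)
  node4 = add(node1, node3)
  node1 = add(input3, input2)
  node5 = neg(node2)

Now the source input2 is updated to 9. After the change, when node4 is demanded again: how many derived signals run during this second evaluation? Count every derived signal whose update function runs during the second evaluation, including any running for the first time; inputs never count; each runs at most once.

Run set: node1, node2, node3, node4 (4 run).

Initial pass — values computed on the first demand:
  node1 = add(4, -1) = 3
  node2 = sub(4, 3) = 1
  node3 = max2(-1, 1) = 1
  node4 = add(3, 1) = 4

Second demand — change propagation:
  node1: re-runs because input2 -1->9; new result 13.
  node2: re-runs because node1 3->13; new result -9.
  node3: re-runs because input2 -1->9; node2 1->-9; new result 9.
  node4: re-runs because node1 3->13; node3 1->9; new result 22.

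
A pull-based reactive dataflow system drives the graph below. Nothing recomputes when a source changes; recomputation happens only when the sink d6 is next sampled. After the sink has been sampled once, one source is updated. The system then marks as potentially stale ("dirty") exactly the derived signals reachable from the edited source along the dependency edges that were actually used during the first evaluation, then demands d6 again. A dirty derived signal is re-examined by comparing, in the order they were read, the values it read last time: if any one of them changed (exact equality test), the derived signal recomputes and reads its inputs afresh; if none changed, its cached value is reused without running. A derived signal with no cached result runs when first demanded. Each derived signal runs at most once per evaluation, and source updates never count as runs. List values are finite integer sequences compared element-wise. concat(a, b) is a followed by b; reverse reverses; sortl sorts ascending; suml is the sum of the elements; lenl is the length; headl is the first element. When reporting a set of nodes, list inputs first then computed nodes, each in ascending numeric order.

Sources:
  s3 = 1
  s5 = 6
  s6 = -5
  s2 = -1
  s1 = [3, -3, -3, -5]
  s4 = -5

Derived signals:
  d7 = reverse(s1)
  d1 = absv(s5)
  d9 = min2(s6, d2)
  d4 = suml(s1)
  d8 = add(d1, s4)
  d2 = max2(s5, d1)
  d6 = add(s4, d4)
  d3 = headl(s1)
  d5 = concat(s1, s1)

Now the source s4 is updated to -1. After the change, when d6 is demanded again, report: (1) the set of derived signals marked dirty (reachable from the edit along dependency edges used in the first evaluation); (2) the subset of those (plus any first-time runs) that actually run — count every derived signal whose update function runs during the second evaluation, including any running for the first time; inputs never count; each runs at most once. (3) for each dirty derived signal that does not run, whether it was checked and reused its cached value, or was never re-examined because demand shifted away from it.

First evaluation (everything demanded from the output):
  d4 = suml([3, -3, -3, -5]) = -8
  d6 = add(-5, -8) = -13

Propagation after the edit:
  d6: runs — s4 -5->-1; result -9.

Marked dirty: d6.
Derived signals that run: d6 — 1 in total.
Every dirty derived signal ran.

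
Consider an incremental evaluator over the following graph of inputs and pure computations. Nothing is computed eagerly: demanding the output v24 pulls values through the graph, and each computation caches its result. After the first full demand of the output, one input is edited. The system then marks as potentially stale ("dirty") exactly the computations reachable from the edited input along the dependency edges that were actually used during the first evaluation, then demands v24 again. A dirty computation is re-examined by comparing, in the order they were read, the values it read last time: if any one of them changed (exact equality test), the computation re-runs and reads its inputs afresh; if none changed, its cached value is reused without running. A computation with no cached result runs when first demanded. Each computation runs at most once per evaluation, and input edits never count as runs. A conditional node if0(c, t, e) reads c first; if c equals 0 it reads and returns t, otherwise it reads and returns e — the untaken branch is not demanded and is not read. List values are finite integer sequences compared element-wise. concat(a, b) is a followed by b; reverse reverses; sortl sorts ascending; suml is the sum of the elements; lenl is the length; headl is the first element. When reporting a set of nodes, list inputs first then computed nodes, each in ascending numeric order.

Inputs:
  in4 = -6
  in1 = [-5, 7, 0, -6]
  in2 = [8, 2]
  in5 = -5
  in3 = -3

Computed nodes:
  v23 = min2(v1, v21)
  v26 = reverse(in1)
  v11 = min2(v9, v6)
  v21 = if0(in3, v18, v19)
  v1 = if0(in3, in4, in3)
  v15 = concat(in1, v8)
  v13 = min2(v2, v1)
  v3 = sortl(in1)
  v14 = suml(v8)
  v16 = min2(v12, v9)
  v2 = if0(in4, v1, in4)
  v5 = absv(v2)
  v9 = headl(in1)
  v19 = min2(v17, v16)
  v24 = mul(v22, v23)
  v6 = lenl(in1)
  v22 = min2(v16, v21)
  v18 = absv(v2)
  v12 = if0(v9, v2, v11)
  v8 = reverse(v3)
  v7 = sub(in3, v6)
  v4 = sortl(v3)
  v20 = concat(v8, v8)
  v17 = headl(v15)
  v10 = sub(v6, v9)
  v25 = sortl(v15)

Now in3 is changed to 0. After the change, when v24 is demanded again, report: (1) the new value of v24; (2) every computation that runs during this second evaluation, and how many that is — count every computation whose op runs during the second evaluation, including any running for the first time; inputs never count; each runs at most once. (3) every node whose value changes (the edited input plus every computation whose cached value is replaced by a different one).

Initial pass — values computed on the first demand:
  v1 = if0(in3=-3 -> else branch in3) = -3
  v3 = sortl([-5, 7, 0, -6]) = [-6, -5, 0, 7]
  v6 = lenl([-5, 7, 0, -6]) = 4
  v8 = reverse([-6, -5, 0, 7]) = [7, 0, -5, -6]
  v9 = headl([-5, 7, 0, -6]) = -5
  v11 = min2(-5, 4) = -5
  v12 = if0(v9=-5 -> else branch v11) = -5
  v15 = concat([-5, 7, 0, -6], [7, 0, -5, -6]) = [-5, 7, 0, -6, 7, 0, -5, -6]
  v16 = min2(-5, -5) = -5
  v17 = headl([-5, 7, 0, -6, 7, 0, -5, -6]) = -5
  v19 = min2(-5, -5) = -5
  v21 = if0(in3=-3 -> else branch v19) = -5
  v22 = min2(-5, -5) = -5
  v23 = min2(-3, -5) = -5
  v24 = mul(-5, -5) = 25

Second demand — change propagation:
  v1: re-runs because in3 -3->0; in3 -3->0; new result -6.
  v2: newly demanded (no cache) — executes and yields -6.
  v18: newly demanded (no cache) — executes and yields 6.
  v21: re-runs because in3 -3->0; new result 6.
  v22: re-runs because v21 -5->6; new result -5 (unchanged).
  v23: re-runs because v1 -3->-6; v21 -5->6; new result -6.
  v24: re-runs because v23 -5->-6; new result 30.

The important point: the flipped condition pulls in fresh nodes; v2, v18 run for the first time.

v24 now evaluates to 30.
Run set: v1, v2, v18, v21, v22, v23, v24 (7 run).
Changed values: in3, v1, v21, v23, v24.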